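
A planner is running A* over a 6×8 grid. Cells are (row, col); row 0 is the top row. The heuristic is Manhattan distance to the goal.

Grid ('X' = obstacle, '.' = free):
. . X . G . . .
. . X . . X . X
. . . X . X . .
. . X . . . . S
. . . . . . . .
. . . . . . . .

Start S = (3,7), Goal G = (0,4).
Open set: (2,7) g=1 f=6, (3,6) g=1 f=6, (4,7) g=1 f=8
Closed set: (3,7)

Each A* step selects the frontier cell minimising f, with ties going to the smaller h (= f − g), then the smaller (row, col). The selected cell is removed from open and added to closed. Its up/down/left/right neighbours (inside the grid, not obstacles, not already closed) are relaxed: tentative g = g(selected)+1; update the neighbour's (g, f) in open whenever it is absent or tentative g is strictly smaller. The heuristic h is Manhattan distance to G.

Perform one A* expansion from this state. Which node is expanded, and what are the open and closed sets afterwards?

expanded=(2,7); open=[(2,6) g=2 f=6, (3,6) g=1 f=6, (4,7) g=1 f=8]; closed=[(2,7), (3,7)]

step 1: expand (2,7) (f=6, h=5) → closed; open now [(2,6) g=2 f=6, (3,6) g=1 f=6, (4,7) g=1 f=8]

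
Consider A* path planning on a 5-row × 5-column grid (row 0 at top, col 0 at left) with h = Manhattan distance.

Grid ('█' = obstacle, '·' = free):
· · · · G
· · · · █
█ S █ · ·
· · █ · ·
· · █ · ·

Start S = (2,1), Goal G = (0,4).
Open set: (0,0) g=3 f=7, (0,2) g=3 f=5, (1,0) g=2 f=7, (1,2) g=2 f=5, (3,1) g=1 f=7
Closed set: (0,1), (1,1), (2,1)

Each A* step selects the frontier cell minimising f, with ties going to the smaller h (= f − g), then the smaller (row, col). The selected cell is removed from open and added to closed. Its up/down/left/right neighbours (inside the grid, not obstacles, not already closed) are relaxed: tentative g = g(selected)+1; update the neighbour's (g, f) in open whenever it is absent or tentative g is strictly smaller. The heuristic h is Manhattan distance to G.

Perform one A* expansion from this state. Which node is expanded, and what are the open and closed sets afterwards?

expanded=(0,2); open=[(0,0) g=3 f=7, (0,3) g=4 f=5, (1,0) g=2 f=7, (1,2) g=2 f=5, (3,1) g=1 f=7]; closed=[(0,1), (0,2), (1,1), (2,1)]

step 1: expand (0,2) (f=5, h=2) → closed; open now [(0,0) g=3 f=7, (0,3) g=4 f=5, (1,0) g=2 f=7, (1,2) g=2 f=5, (3,1) g=1 f=7]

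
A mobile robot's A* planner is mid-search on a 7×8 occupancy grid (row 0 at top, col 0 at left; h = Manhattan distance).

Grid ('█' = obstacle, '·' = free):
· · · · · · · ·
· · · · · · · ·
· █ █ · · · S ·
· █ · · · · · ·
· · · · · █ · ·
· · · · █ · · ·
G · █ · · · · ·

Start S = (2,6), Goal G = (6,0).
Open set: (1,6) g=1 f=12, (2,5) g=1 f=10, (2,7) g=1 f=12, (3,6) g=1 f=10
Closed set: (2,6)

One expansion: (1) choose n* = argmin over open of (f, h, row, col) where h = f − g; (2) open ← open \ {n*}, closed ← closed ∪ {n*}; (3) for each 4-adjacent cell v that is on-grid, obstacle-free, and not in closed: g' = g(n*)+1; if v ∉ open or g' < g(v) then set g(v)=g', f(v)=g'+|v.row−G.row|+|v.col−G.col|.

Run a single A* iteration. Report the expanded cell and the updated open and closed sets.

step 1: expand (2,5) (f=10, h=9) → closed; open now [(1,5) g=2 f=12, (1,6) g=1 f=12, (2,4) g=2 f=10, (2,7) g=1 f=12, (3,5) g=2 f=10, (3,6) g=1 f=10]

expanded=(2,5); open=[(1,5) g=2 f=12, (1,6) g=1 f=12, (2,4) g=2 f=10, (2,7) g=1 f=12, (3,5) g=2 f=10, (3,6) g=1 f=10]; closed=[(2,5), (2,6)]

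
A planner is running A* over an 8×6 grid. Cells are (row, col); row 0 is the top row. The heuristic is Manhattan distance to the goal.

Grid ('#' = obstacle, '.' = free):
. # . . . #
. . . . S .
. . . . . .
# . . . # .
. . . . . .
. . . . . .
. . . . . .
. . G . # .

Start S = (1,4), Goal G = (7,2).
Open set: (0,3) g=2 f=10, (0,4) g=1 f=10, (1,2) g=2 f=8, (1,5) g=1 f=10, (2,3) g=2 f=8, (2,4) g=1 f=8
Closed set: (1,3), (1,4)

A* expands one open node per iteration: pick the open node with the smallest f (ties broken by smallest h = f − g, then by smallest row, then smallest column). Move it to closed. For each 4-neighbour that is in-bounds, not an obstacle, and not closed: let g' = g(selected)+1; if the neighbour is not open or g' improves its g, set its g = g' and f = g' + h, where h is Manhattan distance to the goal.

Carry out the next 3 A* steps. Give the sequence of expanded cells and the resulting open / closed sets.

step 1: expand (1,2) (f=8, h=6) → closed; open now [(0,2) g=3 f=10, (0,3) g=2 f=10, (0,4) g=1 f=10, (1,1) g=3 f=10, (1,5) g=1 f=10, (2,2) g=3 f=8, (2,3) g=2 f=8, (2,4) g=1 f=8]
step 2: expand (2,2) (f=8, h=5) → closed; open now [(0,2) g=3 f=10, (0,3) g=2 f=10, (0,4) g=1 f=10, (1,1) g=3 f=10, (1,5) g=1 f=10, (2,1) g=4 f=10, (2,3) g=2 f=8, (2,4) g=1 f=8, (3,2) g=4 f=8]
step 3: expand (3,2) (f=8, h=4) → closed; open now [(0,2) g=3 f=10, (0,3) g=2 f=10, (0,4) g=1 f=10, (1,1) g=3 f=10, (1,5) g=1 f=10, (2,1) g=4 f=10, (2,3) g=2 f=8, (2,4) g=1 f=8, (3,1) g=5 f=10, (3,3) g=5 f=10, (4,2) g=5 f=8]

order=[(1,2) → (2,2) → (3,2)]; open=[(0,2) g=3 f=10, (0,3) g=2 f=10, (0,4) g=1 f=10, (1,1) g=3 f=10, (1,5) g=1 f=10, (2,1) g=4 f=10, (2,3) g=2 f=8, (2,4) g=1 f=8, (3,1) g=5 f=10, (3,3) g=5 f=10, (4,2) g=5 f=8]; closed=[(1,2), (1,3), (1,4), (2,2), (3,2)]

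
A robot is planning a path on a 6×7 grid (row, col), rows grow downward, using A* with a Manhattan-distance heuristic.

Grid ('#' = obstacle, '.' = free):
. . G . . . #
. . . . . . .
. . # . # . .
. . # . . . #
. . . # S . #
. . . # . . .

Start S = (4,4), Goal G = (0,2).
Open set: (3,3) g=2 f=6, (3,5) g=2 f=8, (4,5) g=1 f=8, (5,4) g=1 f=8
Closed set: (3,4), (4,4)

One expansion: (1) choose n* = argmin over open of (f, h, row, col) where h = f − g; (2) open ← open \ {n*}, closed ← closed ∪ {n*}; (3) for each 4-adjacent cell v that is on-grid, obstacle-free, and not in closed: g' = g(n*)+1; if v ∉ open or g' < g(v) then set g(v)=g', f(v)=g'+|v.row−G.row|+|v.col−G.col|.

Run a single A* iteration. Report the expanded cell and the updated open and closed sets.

expanded=(3,3); open=[(2,3) g=3 f=6, (3,5) g=2 f=8, (4,5) g=1 f=8, (5,4) g=1 f=8]; closed=[(3,3), (3,4), (4,4)]

step 1: expand (3,3) (f=6, h=4) → closed; open now [(2,3) g=3 f=6, (3,5) g=2 f=8, (4,5) g=1 f=8, (5,4) g=1 f=8]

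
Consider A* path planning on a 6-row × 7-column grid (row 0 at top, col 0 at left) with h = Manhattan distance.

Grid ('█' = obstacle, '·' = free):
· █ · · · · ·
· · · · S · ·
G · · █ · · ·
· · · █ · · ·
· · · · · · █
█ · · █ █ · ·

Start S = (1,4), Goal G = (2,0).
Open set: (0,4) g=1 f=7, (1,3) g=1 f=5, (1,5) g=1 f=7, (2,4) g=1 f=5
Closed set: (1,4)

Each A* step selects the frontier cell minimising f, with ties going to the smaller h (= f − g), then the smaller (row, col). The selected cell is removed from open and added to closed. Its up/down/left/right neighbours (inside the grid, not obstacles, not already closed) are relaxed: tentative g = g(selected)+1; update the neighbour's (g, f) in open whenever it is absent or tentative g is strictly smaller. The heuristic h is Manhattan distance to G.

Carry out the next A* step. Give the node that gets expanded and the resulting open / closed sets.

expanded=(1,3); open=[(0,3) g=2 f=7, (0,4) g=1 f=7, (1,2) g=2 f=5, (1,5) g=1 f=7, (2,4) g=1 f=5]; closed=[(1,3), (1,4)]

step 1: expand (1,3) (f=5, h=4) → closed; open now [(0,3) g=2 f=7, (0,4) g=1 f=7, (1,2) g=2 f=5, (1,5) g=1 f=7, (2,4) g=1 f=5]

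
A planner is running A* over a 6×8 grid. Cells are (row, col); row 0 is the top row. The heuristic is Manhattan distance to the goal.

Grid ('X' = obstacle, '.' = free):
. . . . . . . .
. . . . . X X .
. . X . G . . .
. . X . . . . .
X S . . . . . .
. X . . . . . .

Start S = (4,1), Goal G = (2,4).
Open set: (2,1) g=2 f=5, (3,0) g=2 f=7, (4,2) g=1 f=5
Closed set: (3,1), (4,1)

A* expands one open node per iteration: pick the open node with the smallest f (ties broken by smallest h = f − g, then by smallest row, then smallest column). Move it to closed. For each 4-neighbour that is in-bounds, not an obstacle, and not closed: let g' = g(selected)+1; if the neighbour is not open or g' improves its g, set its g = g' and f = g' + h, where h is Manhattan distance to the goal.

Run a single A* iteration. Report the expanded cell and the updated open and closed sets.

step 1: expand (2,1) (f=5, h=3) → closed; open now [(1,1) g=3 f=7, (2,0) g=3 f=7, (3,0) g=2 f=7, (4,2) g=1 f=5]

expanded=(2,1); open=[(1,1) g=3 f=7, (2,0) g=3 f=7, (3,0) g=2 f=7, (4,2) g=1 f=5]; closed=[(2,1), (3,1), (4,1)]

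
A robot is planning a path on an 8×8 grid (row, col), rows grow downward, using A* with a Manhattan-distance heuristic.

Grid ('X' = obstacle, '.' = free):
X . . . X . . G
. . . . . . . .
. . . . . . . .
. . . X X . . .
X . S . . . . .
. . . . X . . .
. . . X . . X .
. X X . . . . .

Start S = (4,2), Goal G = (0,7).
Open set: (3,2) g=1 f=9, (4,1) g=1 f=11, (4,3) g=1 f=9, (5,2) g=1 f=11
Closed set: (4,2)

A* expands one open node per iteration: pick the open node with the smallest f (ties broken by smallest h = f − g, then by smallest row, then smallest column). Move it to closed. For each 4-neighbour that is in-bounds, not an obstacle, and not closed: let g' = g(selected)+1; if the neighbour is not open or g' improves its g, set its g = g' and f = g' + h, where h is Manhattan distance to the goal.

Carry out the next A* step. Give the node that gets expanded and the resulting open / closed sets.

expanded=(3,2); open=[(2,2) g=2 f=9, (3,1) g=2 f=11, (4,1) g=1 f=11, (4,3) g=1 f=9, (5,2) g=1 f=11]; closed=[(3,2), (4,2)]

step 1: expand (3,2) (f=9, h=8) → closed; open now [(2,2) g=2 f=9, (3,1) g=2 f=11, (4,1) g=1 f=11, (4,3) g=1 f=9, (5,2) g=1 f=11]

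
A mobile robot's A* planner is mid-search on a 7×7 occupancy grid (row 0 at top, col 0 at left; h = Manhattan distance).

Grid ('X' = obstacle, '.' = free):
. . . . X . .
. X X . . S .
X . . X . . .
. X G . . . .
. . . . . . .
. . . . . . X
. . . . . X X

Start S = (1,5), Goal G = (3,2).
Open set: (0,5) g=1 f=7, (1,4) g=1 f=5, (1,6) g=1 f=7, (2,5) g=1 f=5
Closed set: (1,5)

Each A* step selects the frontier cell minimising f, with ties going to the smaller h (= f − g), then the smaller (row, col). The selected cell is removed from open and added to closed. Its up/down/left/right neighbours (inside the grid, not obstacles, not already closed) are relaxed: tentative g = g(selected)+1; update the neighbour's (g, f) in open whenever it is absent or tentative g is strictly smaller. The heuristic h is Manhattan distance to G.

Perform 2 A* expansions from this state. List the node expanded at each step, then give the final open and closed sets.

order=[(1,4) → (1,3)]; open=[(0,3) g=3 f=7, (0,5) g=1 f=7, (1,6) g=1 f=7, (2,4) g=2 f=5, (2,5) g=1 f=5]; closed=[(1,3), (1,4), (1,5)]

step 1: expand (1,4) (f=5, h=4) → closed; open now [(0,5) g=1 f=7, (1,3) g=2 f=5, (1,6) g=1 f=7, (2,4) g=2 f=5, (2,5) g=1 f=5]
step 2: expand (1,3) (f=5, h=3) → closed; open now [(0,3) g=3 f=7, (0,5) g=1 f=7, (1,6) g=1 f=7, (2,4) g=2 f=5, (2,5) g=1 f=5]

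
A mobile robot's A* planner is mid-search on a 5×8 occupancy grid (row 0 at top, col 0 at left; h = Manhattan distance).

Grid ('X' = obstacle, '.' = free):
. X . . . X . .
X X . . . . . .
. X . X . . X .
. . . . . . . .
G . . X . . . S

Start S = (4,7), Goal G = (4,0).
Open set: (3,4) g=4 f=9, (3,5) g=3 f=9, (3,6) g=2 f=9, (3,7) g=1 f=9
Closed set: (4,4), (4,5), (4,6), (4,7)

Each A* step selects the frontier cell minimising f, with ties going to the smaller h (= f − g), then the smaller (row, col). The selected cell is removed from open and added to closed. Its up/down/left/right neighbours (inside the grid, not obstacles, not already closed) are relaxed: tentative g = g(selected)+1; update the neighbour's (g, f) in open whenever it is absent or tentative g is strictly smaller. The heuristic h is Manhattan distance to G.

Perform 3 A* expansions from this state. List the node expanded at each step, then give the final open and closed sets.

order=[(3,4) → (3,3) → (3,2)]; open=[(2,2) g=7 f=11, (2,4) g=5 f=11, (3,1) g=7 f=9, (3,5) g=3 f=9, (3,6) g=2 f=9, (3,7) g=1 f=9, (4,2) g=7 f=9]; closed=[(3,2), (3,3), (3,4), (4,4), (4,5), (4,6), (4,7)]

step 1: expand (3,4) (f=9, h=5) → closed; open now [(2,4) g=5 f=11, (3,3) g=5 f=9, (3,5) g=3 f=9, (3,6) g=2 f=9, (3,7) g=1 f=9]
step 2: expand (3,3) (f=9, h=4) → closed; open now [(2,4) g=5 f=11, (3,2) g=6 f=9, (3,5) g=3 f=9, (3,6) g=2 f=9, (3,7) g=1 f=9]
step 3: expand (3,2) (f=9, h=3) → closed; open now [(2,2) g=7 f=11, (2,4) g=5 f=11, (3,1) g=7 f=9, (3,5) g=3 f=9, (3,6) g=2 f=9, (3,7) g=1 f=9, (4,2) g=7 f=9]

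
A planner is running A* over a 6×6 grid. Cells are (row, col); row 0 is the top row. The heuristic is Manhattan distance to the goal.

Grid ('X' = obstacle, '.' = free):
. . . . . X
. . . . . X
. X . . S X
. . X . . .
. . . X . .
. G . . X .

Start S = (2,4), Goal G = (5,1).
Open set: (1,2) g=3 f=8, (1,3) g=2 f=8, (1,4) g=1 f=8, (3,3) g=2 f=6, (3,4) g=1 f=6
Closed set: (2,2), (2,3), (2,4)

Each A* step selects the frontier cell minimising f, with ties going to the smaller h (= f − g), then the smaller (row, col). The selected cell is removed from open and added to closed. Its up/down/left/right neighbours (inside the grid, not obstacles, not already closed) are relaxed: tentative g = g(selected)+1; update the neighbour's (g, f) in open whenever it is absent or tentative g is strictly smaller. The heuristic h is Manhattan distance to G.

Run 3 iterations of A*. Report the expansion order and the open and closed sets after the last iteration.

order=[(3,3) → (3,4) → (4,4)]; open=[(1,2) g=3 f=8, (1,3) g=2 f=8, (1,4) g=1 f=8, (3,5) g=2 f=8, (4,5) g=3 f=8]; closed=[(2,2), (2,3), (2,4), (3,3), (3,4), (4,4)]

step 1: expand (3,3) (f=6, h=4) → closed; open now [(1,2) g=3 f=8, (1,3) g=2 f=8, (1,4) g=1 f=8, (3,4) g=1 f=6]
step 2: expand (3,4) (f=6, h=5) → closed; open now [(1,2) g=3 f=8, (1,3) g=2 f=8, (1,4) g=1 f=8, (3,5) g=2 f=8, (4,4) g=2 f=6]
step 3: expand (4,4) (f=6, h=4) → closed; open now [(1,2) g=3 f=8, (1,3) g=2 f=8, (1,4) g=1 f=8, (3,5) g=2 f=8, (4,5) g=3 f=8]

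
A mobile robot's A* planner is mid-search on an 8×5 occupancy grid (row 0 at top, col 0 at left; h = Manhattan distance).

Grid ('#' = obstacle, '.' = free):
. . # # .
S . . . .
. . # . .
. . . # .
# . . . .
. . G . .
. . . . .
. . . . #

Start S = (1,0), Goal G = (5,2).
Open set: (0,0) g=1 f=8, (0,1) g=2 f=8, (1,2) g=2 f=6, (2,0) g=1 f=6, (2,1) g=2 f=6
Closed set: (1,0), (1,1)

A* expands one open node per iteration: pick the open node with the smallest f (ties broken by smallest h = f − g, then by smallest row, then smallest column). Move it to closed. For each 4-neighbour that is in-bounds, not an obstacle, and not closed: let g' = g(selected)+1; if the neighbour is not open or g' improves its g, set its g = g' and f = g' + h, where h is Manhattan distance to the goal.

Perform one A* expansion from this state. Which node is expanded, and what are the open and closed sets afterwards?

expanded=(1,2); open=[(0,0) g=1 f=8, (0,1) g=2 f=8, (1,3) g=3 f=8, (2,0) g=1 f=6, (2,1) g=2 f=6]; closed=[(1,0), (1,1), (1,2)]

step 1: expand (1,2) (f=6, h=4) → closed; open now [(0,0) g=1 f=8, (0,1) g=2 f=8, (1,3) g=3 f=8, (2,0) g=1 f=6, (2,1) g=2 f=6]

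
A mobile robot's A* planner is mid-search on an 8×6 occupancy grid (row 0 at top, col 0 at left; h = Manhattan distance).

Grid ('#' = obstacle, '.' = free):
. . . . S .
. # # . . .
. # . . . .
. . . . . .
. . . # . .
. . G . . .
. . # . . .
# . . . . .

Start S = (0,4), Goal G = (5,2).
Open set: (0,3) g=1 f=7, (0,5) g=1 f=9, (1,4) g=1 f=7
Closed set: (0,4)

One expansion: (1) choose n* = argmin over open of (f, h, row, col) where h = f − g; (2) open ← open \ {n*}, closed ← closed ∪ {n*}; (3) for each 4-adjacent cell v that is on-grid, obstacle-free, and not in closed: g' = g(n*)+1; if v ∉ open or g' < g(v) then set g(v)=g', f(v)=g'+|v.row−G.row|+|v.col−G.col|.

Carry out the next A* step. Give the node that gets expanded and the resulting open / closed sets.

step 1: expand (0,3) (f=7, h=6) → closed; open now [(0,2) g=2 f=7, (0,5) g=1 f=9, (1,3) g=2 f=7, (1,4) g=1 f=7]

expanded=(0,3); open=[(0,2) g=2 f=7, (0,5) g=1 f=9, (1,3) g=2 f=7, (1,4) g=1 f=7]; closed=[(0,3), (0,4)]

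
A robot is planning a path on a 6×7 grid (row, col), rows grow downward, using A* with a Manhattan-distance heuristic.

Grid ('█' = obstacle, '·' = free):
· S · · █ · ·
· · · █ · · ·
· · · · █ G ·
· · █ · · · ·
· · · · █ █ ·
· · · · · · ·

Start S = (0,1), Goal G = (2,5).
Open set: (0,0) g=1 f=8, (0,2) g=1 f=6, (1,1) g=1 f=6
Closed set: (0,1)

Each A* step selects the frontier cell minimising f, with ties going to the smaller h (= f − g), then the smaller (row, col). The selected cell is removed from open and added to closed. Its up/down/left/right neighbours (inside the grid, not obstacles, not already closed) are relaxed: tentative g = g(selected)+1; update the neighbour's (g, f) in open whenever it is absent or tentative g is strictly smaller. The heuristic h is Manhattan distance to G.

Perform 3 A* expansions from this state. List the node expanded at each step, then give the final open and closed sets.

step 1: expand (0,2) (f=6, h=5) → closed; open now [(0,0) g=1 f=8, (0,3) g=2 f=6, (1,1) g=1 f=6, (1,2) g=2 f=6]
step 2: expand (0,3) (f=6, h=4) → closed; open now [(0,0) g=1 f=8, (1,1) g=1 f=6, (1,2) g=2 f=6]
step 3: expand (1,2) (f=6, h=4) → closed; open now [(0,0) g=1 f=8, (1,1) g=1 f=6, (2,2) g=3 f=6]

order=[(0,2) → (0,3) → (1,2)]; open=[(0,0) g=1 f=8, (1,1) g=1 f=6, (2,2) g=3 f=6]; closed=[(0,1), (0,2), (0,3), (1,2)]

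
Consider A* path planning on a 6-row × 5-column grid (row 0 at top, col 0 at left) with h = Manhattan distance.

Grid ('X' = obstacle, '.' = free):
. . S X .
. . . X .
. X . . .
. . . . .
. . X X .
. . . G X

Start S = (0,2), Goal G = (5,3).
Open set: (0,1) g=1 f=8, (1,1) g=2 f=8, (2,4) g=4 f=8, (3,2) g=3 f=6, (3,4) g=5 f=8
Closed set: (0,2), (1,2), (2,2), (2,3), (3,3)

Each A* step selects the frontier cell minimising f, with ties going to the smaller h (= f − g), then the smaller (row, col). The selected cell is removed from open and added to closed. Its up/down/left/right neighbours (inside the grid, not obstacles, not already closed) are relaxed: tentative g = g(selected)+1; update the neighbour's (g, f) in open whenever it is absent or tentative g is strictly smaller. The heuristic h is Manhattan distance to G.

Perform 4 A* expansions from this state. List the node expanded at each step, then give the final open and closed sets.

order=[(3,2) → (3,4) → (4,4) → (2,4)]; open=[(0,1) g=1 f=8, (1,1) g=2 f=8, (1,4) g=5 f=10, (3,1) g=4 f=8]; closed=[(0,2), (1,2), (2,2), (2,3), (2,4), (3,2), (3,3), (3,4), (4,4)]

step 1: expand (3,2) (f=6, h=3) → closed; open now [(0,1) g=1 f=8, (1,1) g=2 f=8, (2,4) g=4 f=8, (3,1) g=4 f=8, (3,4) g=5 f=8]
step 2: expand (3,4) (f=8, h=3) → closed; open now [(0,1) g=1 f=8, (1,1) g=2 f=8, (2,4) g=4 f=8, (3,1) g=4 f=8, (4,4) g=6 f=8]
step 3: expand (4,4) (f=8, h=2) → closed; open now [(0,1) g=1 f=8, (1,1) g=2 f=8, (2,4) g=4 f=8, (3,1) g=4 f=8]
step 4: expand (2,4) (f=8, h=4) → closed; open now [(0,1) g=1 f=8, (1,1) g=2 f=8, (1,4) g=5 f=10, (3,1) g=4 f=8]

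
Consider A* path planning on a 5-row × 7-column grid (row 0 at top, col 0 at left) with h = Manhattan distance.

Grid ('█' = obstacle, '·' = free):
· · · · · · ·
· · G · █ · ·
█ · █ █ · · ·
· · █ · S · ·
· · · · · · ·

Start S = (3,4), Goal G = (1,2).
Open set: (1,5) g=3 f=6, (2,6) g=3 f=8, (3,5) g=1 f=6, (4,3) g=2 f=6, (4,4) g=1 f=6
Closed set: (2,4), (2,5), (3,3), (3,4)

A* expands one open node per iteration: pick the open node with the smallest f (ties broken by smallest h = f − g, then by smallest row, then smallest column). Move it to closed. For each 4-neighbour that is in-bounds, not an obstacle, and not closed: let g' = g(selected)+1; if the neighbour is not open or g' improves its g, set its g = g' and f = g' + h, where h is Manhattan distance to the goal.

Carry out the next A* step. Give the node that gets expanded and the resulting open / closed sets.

expanded=(1,5); open=[(0,5) g=4 f=8, (1,6) g=4 f=8, (2,6) g=3 f=8, (3,5) g=1 f=6, (4,3) g=2 f=6, (4,4) g=1 f=6]; closed=[(1,5), (2,4), (2,5), (3,3), (3,4)]

step 1: expand (1,5) (f=6, h=3) → closed; open now [(0,5) g=4 f=8, (1,6) g=4 f=8, (2,6) g=3 f=8, (3,5) g=1 f=6, (4,3) g=2 f=6, (4,4) g=1 f=6]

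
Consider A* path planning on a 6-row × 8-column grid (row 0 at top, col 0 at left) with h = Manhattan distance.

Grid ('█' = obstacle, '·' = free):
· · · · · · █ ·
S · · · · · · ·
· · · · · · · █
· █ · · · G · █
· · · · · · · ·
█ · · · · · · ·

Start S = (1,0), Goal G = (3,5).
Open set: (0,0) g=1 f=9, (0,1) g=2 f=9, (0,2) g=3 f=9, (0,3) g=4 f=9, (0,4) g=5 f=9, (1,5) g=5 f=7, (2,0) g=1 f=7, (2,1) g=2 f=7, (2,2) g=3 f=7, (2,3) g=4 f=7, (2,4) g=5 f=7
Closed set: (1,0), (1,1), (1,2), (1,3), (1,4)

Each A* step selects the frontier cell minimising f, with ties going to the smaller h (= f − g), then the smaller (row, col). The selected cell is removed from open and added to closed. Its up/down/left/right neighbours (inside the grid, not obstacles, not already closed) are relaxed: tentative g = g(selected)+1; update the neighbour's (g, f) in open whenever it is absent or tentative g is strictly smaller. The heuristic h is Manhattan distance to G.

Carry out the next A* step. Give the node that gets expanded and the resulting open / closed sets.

step 1: expand (1,5) (f=7, h=2) → closed; open now [(0,0) g=1 f=9, (0,1) g=2 f=9, (0,2) g=3 f=9, (0,3) g=4 f=9, (0,4) g=5 f=9, (0,5) g=6 f=9, (1,6) g=6 f=9, (2,0) g=1 f=7, (2,1) g=2 f=7, (2,2) g=3 f=7, (2,3) g=4 f=7, (2,4) g=5 f=7, (2,5) g=6 f=7]

expanded=(1,5); open=[(0,0) g=1 f=9, (0,1) g=2 f=9, (0,2) g=3 f=9, (0,3) g=4 f=9, (0,4) g=5 f=9, (0,5) g=6 f=9, (1,6) g=6 f=9, (2,0) g=1 f=7, (2,1) g=2 f=7, (2,2) g=3 f=7, (2,3) g=4 f=7, (2,4) g=5 f=7, (2,5) g=6 f=7]; closed=[(1,0), (1,1), (1,2), (1,3), (1,4), (1,5)]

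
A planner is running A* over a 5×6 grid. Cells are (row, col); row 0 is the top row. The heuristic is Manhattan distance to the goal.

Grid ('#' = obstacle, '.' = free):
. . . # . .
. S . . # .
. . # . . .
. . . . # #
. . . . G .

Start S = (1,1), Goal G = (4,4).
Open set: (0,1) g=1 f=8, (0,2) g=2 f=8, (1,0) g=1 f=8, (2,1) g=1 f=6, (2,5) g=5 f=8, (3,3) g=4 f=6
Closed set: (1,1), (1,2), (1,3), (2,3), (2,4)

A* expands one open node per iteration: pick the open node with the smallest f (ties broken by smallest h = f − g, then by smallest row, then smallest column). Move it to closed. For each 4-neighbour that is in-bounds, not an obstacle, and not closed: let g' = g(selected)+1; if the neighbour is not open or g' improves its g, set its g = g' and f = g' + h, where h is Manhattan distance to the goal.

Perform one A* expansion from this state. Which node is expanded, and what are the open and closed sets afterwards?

step 1: expand (3,3) (f=6, h=2) → closed; open now [(0,1) g=1 f=8, (0,2) g=2 f=8, (1,0) g=1 f=8, (2,1) g=1 f=6, (2,5) g=5 f=8, (3,2) g=5 f=8, (4,3) g=5 f=6]

expanded=(3,3); open=[(0,1) g=1 f=8, (0,2) g=2 f=8, (1,0) g=1 f=8, (2,1) g=1 f=6, (2,5) g=5 f=8, (3,2) g=5 f=8, (4,3) g=5 f=6]; closed=[(1,1), (1,2), (1,3), (2,3), (2,4), (3,3)]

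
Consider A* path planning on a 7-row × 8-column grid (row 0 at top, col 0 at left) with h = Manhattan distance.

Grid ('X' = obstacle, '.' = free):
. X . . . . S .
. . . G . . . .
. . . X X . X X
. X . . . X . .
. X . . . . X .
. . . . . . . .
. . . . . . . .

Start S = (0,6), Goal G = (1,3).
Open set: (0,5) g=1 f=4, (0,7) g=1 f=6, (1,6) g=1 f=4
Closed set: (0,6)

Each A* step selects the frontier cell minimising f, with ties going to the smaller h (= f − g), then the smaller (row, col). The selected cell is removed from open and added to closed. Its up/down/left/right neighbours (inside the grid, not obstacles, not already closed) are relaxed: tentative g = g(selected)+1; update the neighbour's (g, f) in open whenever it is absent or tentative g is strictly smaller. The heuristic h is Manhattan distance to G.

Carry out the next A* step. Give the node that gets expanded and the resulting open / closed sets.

step 1: expand (0,5) (f=4, h=3) → closed; open now [(0,4) g=2 f=4, (0,7) g=1 f=6, (1,5) g=2 f=4, (1,6) g=1 f=4]

expanded=(0,5); open=[(0,4) g=2 f=4, (0,7) g=1 f=6, (1,5) g=2 f=4, (1,6) g=1 f=4]; closed=[(0,5), (0,6)]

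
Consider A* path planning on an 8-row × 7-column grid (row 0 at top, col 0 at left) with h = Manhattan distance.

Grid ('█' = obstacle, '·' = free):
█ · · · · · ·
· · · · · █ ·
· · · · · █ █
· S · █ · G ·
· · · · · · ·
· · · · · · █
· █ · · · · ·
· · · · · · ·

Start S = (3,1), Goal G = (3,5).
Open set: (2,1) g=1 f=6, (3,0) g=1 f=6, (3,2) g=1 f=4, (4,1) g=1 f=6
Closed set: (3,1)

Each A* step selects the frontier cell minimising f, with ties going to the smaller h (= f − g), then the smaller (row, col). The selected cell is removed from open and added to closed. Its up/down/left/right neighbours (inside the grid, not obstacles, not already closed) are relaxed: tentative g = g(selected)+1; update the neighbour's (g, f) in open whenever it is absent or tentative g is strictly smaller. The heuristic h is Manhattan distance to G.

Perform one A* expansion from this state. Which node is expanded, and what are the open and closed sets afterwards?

expanded=(3,2); open=[(2,1) g=1 f=6, (2,2) g=2 f=6, (3,0) g=1 f=6, (4,1) g=1 f=6, (4,2) g=2 f=6]; closed=[(3,1), (3,2)]

step 1: expand (3,2) (f=4, h=3) → closed; open now [(2,1) g=1 f=6, (2,2) g=2 f=6, (3,0) g=1 f=6, (4,1) g=1 f=6, (4,2) g=2 f=6]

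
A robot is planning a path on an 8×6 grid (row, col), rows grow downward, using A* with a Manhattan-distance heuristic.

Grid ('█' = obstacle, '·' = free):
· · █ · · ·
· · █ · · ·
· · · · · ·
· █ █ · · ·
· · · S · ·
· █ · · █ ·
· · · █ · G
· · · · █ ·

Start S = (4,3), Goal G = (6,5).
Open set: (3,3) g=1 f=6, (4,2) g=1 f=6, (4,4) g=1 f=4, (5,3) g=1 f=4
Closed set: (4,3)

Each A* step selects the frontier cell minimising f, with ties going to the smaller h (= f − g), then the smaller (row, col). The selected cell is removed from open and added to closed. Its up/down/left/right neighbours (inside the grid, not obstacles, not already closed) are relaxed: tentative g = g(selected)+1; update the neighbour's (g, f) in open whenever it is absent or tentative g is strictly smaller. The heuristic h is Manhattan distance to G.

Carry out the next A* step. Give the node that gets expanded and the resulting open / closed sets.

step 1: expand (4,4) (f=4, h=3) → closed; open now [(3,3) g=1 f=6, (3,4) g=2 f=6, (4,2) g=1 f=6, (4,5) g=2 f=4, (5,3) g=1 f=4]

expanded=(4,4); open=[(3,3) g=1 f=6, (3,4) g=2 f=6, (4,2) g=1 f=6, (4,5) g=2 f=4, (5,3) g=1 f=4]; closed=[(4,3), (4,4)]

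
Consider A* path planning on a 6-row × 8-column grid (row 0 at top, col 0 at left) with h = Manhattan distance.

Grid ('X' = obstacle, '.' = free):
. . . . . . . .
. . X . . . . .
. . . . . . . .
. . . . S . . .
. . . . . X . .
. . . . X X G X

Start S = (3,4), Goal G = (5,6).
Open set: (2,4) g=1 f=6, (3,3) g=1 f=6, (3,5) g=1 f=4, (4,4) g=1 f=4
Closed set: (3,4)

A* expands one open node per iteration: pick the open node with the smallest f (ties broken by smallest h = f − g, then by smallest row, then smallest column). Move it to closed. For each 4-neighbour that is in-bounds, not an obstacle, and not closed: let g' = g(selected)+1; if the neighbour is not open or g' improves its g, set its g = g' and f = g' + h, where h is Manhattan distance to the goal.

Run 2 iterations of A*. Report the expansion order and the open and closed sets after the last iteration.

step 1: expand (3,5) (f=4, h=3) → closed; open now [(2,4) g=1 f=6, (2,5) g=2 f=6, (3,3) g=1 f=6, (3,6) g=2 f=4, (4,4) g=1 f=4]
step 2: expand (3,6) (f=4, h=2) → closed; open now [(2,4) g=1 f=6, (2,5) g=2 f=6, (2,6) g=3 f=6, (3,3) g=1 f=6, (3,7) g=3 f=6, (4,4) g=1 f=4, (4,6) g=3 f=4]

order=[(3,5) → (3,6)]; open=[(2,4) g=1 f=6, (2,5) g=2 f=6, (2,6) g=3 f=6, (3,3) g=1 f=6, (3,7) g=3 f=6, (4,4) g=1 f=4, (4,6) g=3 f=4]; closed=[(3,4), (3,5), (3,6)]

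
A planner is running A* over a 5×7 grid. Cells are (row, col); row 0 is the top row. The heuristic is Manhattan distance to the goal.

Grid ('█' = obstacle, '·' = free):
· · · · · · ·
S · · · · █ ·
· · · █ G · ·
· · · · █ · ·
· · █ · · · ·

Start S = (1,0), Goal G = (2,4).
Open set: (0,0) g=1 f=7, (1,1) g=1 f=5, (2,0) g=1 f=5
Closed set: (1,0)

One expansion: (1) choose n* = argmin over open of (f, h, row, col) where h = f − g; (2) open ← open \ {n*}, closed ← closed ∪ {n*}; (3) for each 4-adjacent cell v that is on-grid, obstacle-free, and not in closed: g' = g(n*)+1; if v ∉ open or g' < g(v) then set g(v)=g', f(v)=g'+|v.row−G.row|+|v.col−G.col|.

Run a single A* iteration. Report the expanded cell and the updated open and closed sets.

expanded=(1,1); open=[(0,0) g=1 f=7, (0,1) g=2 f=7, (1,2) g=2 f=5, (2,0) g=1 f=5, (2,1) g=2 f=5]; closed=[(1,0), (1,1)]

step 1: expand (1,1) (f=5, h=4) → closed; open now [(0,0) g=1 f=7, (0,1) g=2 f=7, (1,2) g=2 f=5, (2,0) g=1 f=5, (2,1) g=2 f=5]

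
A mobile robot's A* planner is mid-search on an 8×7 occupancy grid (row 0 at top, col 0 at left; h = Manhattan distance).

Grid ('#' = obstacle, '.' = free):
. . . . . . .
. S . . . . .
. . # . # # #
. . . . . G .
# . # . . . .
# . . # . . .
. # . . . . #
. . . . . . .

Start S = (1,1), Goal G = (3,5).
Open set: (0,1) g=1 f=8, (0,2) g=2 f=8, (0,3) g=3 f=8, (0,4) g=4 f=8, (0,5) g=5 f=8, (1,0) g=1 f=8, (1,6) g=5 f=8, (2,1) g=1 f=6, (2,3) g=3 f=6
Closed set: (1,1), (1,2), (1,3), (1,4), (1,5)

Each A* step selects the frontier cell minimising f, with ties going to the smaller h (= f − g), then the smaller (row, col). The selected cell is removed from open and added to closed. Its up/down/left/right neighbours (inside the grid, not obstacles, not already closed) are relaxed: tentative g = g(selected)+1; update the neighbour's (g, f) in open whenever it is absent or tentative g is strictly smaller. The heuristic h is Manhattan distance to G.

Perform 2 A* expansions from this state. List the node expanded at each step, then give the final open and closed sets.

order=[(2,3) → (3,3)]; open=[(0,1) g=1 f=8, (0,2) g=2 f=8, (0,3) g=3 f=8, (0,4) g=4 f=8, (0,5) g=5 f=8, (1,0) g=1 f=8, (1,6) g=5 f=8, (2,1) g=1 f=6, (3,2) g=5 f=8, (3,4) g=5 f=6, (4,3) g=5 f=8]; closed=[(1,1), (1,2), (1,3), (1,4), (1,5), (2,3), (3,3)]

step 1: expand (2,3) (f=6, h=3) → closed; open now [(0,1) g=1 f=8, (0,2) g=2 f=8, (0,3) g=3 f=8, (0,4) g=4 f=8, (0,5) g=5 f=8, (1,0) g=1 f=8, (1,6) g=5 f=8, (2,1) g=1 f=6, (3,3) g=4 f=6]
step 2: expand (3,3) (f=6, h=2) → closed; open now [(0,1) g=1 f=8, (0,2) g=2 f=8, (0,3) g=3 f=8, (0,4) g=4 f=8, (0,5) g=5 f=8, (1,0) g=1 f=8, (1,6) g=5 f=8, (2,1) g=1 f=6, (3,2) g=5 f=8, (3,4) g=5 f=6, (4,3) g=5 f=8]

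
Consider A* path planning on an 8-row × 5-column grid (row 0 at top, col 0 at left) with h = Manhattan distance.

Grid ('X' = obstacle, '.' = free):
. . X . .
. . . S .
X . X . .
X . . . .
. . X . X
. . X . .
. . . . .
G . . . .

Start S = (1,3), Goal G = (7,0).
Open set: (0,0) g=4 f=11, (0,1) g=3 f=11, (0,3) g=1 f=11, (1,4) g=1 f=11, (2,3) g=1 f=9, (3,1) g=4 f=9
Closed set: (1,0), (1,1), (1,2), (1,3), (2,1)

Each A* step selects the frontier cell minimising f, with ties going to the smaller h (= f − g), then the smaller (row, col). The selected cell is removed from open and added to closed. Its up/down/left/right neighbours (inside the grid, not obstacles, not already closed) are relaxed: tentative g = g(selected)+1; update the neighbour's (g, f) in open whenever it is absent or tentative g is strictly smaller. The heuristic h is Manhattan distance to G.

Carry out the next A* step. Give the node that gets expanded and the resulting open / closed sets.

step 1: expand (3,1) (f=9, h=5) → closed; open now [(0,0) g=4 f=11, (0,1) g=3 f=11, (0,3) g=1 f=11, (1,4) g=1 f=11, (2,3) g=1 f=9, (3,2) g=5 f=11, (4,1) g=5 f=9]

expanded=(3,1); open=[(0,0) g=4 f=11, (0,1) g=3 f=11, (0,3) g=1 f=11, (1,4) g=1 f=11, (2,3) g=1 f=9, (3,2) g=5 f=11, (4,1) g=5 f=9]; closed=[(1,0), (1,1), (1,2), (1,3), (2,1), (3,1)]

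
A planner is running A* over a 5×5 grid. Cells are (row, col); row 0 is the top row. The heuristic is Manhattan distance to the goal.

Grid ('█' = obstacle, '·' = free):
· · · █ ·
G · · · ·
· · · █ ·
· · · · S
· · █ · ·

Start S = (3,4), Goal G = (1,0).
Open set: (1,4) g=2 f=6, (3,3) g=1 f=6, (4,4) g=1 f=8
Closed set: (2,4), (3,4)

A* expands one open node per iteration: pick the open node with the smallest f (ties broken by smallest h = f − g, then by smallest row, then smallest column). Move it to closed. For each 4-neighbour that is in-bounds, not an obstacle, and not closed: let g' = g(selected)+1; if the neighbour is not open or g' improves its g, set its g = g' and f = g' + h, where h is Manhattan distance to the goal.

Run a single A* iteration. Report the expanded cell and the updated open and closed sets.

expanded=(1,4); open=[(0,4) g=3 f=8, (1,3) g=3 f=6, (3,3) g=1 f=6, (4,4) g=1 f=8]; closed=[(1,4), (2,4), (3,4)]

step 1: expand (1,4) (f=6, h=4) → closed; open now [(0,4) g=3 f=8, (1,3) g=3 f=6, (3,3) g=1 f=6, (4,4) g=1 f=8]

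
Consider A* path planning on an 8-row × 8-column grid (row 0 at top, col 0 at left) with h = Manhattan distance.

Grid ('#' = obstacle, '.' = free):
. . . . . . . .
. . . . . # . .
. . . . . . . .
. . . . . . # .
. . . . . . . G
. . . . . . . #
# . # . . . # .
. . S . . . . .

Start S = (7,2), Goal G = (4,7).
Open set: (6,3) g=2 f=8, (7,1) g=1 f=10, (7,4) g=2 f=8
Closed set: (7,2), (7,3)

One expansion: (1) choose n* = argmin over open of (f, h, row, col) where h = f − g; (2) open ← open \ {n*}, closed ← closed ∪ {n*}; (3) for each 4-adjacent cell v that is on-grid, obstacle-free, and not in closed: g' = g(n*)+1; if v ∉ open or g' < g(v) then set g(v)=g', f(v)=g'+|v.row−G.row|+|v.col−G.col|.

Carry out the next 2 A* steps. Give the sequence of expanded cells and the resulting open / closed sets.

order=[(6,3) → (5,3)]; open=[(4,3) g=4 f=8, (5,2) g=4 f=10, (5,4) g=4 f=8, (6,4) g=3 f=8, (7,1) g=1 f=10, (7,4) g=2 f=8]; closed=[(5,3), (6,3), (7,2), (7,3)]

step 1: expand (6,3) (f=8, h=6) → closed; open now [(5,3) g=3 f=8, (6,4) g=3 f=8, (7,1) g=1 f=10, (7,4) g=2 f=8]
step 2: expand (5,3) (f=8, h=5) → closed; open now [(4,3) g=4 f=8, (5,2) g=4 f=10, (5,4) g=4 f=8, (6,4) g=3 f=8, (7,1) g=1 f=10, (7,4) g=2 f=8]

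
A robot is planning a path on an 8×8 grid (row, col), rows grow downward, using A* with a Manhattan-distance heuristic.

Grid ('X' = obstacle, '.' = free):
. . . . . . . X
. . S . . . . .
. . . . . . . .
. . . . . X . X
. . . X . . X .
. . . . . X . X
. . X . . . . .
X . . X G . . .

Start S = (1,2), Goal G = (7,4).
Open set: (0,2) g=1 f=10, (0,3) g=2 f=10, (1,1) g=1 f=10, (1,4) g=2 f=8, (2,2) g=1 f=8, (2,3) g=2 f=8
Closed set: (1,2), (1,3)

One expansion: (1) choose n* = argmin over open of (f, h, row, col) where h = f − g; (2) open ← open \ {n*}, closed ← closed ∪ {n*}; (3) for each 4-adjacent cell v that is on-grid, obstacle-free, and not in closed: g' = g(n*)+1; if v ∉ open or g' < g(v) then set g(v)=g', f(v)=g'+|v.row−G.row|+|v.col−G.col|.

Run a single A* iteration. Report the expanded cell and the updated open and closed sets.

step 1: expand (1,4) (f=8, h=6) → closed; open now [(0,2) g=1 f=10, (0,3) g=2 f=10, (0,4) g=3 f=10, (1,1) g=1 f=10, (1,5) g=3 f=10, (2,2) g=1 f=8, (2,3) g=2 f=8, (2,4) g=3 f=8]

expanded=(1,4); open=[(0,2) g=1 f=10, (0,3) g=2 f=10, (0,4) g=3 f=10, (1,1) g=1 f=10, (1,5) g=3 f=10, (2,2) g=1 f=8, (2,3) g=2 f=8, (2,4) g=3 f=8]; closed=[(1,2), (1,3), (1,4)]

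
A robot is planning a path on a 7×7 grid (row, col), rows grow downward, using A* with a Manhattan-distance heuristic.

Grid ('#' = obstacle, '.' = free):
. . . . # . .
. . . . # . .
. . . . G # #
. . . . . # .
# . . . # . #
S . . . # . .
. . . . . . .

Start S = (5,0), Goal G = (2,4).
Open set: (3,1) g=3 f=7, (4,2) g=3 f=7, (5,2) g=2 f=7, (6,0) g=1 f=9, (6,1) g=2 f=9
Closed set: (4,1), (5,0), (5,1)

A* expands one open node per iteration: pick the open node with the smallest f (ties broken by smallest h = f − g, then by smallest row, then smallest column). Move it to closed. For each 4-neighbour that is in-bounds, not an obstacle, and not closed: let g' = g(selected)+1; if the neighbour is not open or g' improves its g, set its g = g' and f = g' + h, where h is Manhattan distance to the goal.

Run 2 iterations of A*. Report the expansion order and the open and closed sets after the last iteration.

step 1: expand (3,1) (f=7, h=4) → closed; open now [(2,1) g=4 f=7, (3,0) g=4 f=9, (3,2) g=4 f=7, (4,2) g=3 f=7, (5,2) g=2 f=7, (6,0) g=1 f=9, (6,1) g=2 f=9]
step 2: expand (2,1) (f=7, h=3) → closed; open now [(1,1) g=5 f=9, (2,0) g=5 f=9, (2,2) g=5 f=7, (3,0) g=4 f=9, (3,2) g=4 f=7, (4,2) g=3 f=7, (5,2) g=2 f=7, (6,0) g=1 f=9, (6,1) g=2 f=9]

order=[(3,1) → (2,1)]; open=[(1,1) g=5 f=9, (2,0) g=5 f=9, (2,2) g=5 f=7, (3,0) g=4 f=9, (3,2) g=4 f=7, (4,2) g=3 f=7, (5,2) g=2 f=7, (6,0) g=1 f=9, (6,1) g=2 f=9]; closed=[(2,1), (3,1), (4,1), (5,0), (5,1)]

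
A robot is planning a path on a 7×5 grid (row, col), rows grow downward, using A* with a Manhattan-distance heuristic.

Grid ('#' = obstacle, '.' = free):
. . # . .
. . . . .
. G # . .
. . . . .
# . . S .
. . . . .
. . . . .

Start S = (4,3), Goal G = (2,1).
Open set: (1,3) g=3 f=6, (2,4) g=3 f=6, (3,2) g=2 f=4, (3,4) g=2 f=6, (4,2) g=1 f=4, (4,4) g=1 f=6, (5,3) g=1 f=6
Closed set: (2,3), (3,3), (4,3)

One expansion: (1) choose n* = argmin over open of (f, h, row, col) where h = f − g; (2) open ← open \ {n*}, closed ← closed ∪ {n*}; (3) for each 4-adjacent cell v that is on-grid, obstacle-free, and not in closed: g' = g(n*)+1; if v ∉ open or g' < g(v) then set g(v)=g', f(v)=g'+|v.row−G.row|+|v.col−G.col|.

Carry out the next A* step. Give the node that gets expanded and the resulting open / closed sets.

expanded=(3,2); open=[(1,3) g=3 f=6, (2,4) g=3 f=6, (3,1) g=3 f=4, (3,4) g=2 f=6, (4,2) g=1 f=4, (4,4) g=1 f=6, (5,3) g=1 f=6]; closed=[(2,3), (3,2), (3,3), (4,3)]

step 1: expand (3,2) (f=4, h=2) → closed; open now [(1,3) g=3 f=6, (2,4) g=3 f=6, (3,1) g=3 f=4, (3,4) g=2 f=6, (4,2) g=1 f=4, (4,4) g=1 f=6, (5,3) g=1 f=6]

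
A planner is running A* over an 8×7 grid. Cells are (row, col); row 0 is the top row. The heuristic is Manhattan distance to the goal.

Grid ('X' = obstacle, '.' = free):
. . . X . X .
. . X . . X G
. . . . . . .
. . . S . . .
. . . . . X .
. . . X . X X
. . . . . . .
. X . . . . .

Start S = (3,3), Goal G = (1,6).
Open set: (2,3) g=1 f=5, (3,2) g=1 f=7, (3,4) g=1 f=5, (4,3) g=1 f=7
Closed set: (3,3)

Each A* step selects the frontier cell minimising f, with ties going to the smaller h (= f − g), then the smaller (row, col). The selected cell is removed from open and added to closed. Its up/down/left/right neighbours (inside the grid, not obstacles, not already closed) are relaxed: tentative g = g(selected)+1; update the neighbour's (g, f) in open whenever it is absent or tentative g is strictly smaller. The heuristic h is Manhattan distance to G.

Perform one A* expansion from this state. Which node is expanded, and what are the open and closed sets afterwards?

expanded=(2,3); open=[(1,3) g=2 f=5, (2,2) g=2 f=7, (2,4) g=2 f=5, (3,2) g=1 f=7, (3,4) g=1 f=5, (4,3) g=1 f=7]; closed=[(2,3), (3,3)]

step 1: expand (2,3) (f=5, h=4) → closed; open now [(1,3) g=2 f=5, (2,2) g=2 f=7, (2,4) g=2 f=5, (3,2) g=1 f=7, (3,4) g=1 f=5, (4,3) g=1 f=7]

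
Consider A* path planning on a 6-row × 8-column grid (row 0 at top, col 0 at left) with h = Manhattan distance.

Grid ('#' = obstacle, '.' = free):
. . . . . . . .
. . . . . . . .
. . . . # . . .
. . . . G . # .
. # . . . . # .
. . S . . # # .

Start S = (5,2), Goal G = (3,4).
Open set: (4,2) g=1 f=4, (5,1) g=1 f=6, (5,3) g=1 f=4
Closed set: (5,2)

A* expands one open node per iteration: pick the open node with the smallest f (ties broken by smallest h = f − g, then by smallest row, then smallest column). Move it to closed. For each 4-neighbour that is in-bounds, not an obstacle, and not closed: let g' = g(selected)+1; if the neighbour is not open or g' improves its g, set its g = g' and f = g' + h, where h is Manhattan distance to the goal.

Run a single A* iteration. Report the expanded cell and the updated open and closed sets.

expanded=(4,2); open=[(3,2) g=2 f=4, (4,3) g=2 f=4, (5,1) g=1 f=6, (5,3) g=1 f=4]; closed=[(4,2), (5,2)]

step 1: expand (4,2) (f=4, h=3) → closed; open now [(3,2) g=2 f=4, (4,3) g=2 f=4, (5,1) g=1 f=6, (5,3) g=1 f=4]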